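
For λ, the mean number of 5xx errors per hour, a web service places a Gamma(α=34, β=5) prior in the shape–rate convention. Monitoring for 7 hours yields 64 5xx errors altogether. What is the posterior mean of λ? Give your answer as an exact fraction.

49/6

Total count 64 over total exposure 7 hours.
Posterior: α' = 34 + 64 = 98, β' = 5 + 7 = 12.
Posterior mean = α'/β' = 98/12 = 49/6.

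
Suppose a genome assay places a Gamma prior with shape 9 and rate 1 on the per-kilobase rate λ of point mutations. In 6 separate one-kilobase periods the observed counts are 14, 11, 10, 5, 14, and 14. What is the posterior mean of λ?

Total count: 14 + 11 + 10 + 5 + 14 + 14 = 68.
Total exposure: 6 kilobases.
Gamma(α, β) with Poisson data over total exposure Σt gives posterior Gamma(α+Σx, β+Σt) = Gamma(77, 7).
Posterior mean = α'/β' = 77/7 = 11.

11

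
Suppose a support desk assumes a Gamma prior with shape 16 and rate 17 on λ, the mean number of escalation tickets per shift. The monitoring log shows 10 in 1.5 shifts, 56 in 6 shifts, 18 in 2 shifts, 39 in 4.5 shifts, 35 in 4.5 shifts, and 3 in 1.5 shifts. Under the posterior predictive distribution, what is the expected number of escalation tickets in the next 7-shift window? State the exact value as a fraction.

Total count: 10 + 56 + 18 + 39 + 35 + 3 = 161.
Total exposure: 1.5 + 6 + 2 + 4.5 + 4.5 + 1.5 = 20 shifts.
By Gamma–Poisson conjugacy, the posterior is Gamma(α + Σx, β + Σt) = Gamma(16 + 161, 17 + 20) = Gamma(177, 37).
Predictive mean over a 7-shift window = T·E[λ|data] = 7·177/37 = 1239/37.

1239/37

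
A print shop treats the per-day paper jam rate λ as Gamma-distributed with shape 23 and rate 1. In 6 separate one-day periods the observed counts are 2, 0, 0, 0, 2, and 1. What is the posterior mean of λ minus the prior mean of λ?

-19

Total count: 2 + 0 + 0 + 0 + 2 + 1 = 5.
Total exposure: 6 days.
The Gamma prior is conjugate for the Poisson rate, so λ | data ~ Gamma(23+5, 1+6) = Gamma(28, 7).
Posterior mean = 28/7 = 4; prior mean = 23/1 = 23. Difference = 4 − 23 = -19.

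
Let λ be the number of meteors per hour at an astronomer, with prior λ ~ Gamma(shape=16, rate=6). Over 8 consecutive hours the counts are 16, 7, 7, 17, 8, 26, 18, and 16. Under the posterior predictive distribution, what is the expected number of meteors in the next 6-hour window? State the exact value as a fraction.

393/7

Total count: 16 + 7 + 7 + 17 + 8 + 26 + 18 + 16 = 115.
Total exposure: 8 hours.
By Gamma–Poisson conjugacy, the posterior is Gamma(α + Σx, β + Σt) = Gamma(16 + 115, 6 + 8) = Gamma(131, 14).
Predictive mean over a 6-hour window = T·E[λ|data] = 6·131/14 = 393/7.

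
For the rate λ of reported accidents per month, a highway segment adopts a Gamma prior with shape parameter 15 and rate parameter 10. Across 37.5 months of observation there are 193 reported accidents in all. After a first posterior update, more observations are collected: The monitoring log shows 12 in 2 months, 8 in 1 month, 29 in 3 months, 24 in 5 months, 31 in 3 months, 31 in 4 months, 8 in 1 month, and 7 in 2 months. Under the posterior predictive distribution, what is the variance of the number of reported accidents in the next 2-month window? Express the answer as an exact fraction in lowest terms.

Total count 193 over total exposure 37.5 months.
After the first batch: Gamma(15 + 193, 10 + 37.5) = Gamma(208, 95/2).
Total count: 12 + 8 + 29 + 24 + 31 + 31 + 8 + 7 = 150.
Total exposure: 2 + 1 + 3 + 5 + 3 + 4 + 1 + 2 = 21 months.
After the second batch: Gamma(208 + 150, 95/2 + 21) = Gamma(358, 137/2).
The posterior predictive for a window of length T is Negative Binomial with variance T·α'·(β'+T)/β'² = 2·358·(141/2)/(18769/4) = 201912/18769.

201912/18769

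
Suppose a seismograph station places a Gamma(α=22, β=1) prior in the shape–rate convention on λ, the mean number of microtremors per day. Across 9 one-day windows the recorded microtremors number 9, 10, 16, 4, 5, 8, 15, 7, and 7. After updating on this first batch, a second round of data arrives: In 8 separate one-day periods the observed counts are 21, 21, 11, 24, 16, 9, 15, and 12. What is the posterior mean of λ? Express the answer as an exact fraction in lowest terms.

116/9

Total count: 9 + 10 + 16 + 4 + 5 + 8 + 15 + 7 + 7 = 81.
Total exposure: 9 days.
After the first batch: Gamma(22 + 81, 1 + 9) = Gamma(103, 10).
Total count: 21 + 21 + 11 + 24 + 16 + 9 + 15 + 12 = 129.
Total exposure: 8 days.
After the second batch: Gamma(103 + 129, 10 + 8) = Gamma(232, 18).
Posterior mean = α'/β' = 232/18 = 116/9.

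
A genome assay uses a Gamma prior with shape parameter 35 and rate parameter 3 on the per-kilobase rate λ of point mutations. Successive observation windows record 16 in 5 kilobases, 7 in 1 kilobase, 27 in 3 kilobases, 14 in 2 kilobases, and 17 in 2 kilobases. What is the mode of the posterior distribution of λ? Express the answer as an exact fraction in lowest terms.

Total count: 16 + 7 + 27 + 14 + 17 = 81.
Total exposure: 5 + 1 + 3 + 2 + 2 = 13 kilobases.
The Gamma prior is conjugate for the Poisson rate, so λ | data ~ Gamma(35+81, 3+13) = Gamma(116, 16).
Posterior mode = (α'−1)/β' = 115/16.

115/16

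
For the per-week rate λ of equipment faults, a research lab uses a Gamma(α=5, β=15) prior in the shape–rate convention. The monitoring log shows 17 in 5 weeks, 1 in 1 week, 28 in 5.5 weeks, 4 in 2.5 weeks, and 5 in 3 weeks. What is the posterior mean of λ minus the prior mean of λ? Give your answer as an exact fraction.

Total count: 17 + 1 + 28 + 4 + 5 = 55.
Total exposure: 5 + 1 + 5.5 + 2.5 + 3 = 17 weeks.
By Gamma–Poisson conjugacy, the posterior is Gamma(α + Σx, β + Σt) = Gamma(5 + 55, 15 + 17) = Gamma(60, 32).
Posterior mean = 60/32 = 15/8; prior mean = 5/15 = 1/3. Difference = 15/8 − 1/3 = 37/24.

37/24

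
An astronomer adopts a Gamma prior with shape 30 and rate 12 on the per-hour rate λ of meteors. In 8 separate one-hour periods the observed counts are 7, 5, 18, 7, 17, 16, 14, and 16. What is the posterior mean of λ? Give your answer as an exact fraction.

Total count: 7 + 5 + 18 + 7 + 17 + 16 + 14 + 16 = 100.
Total exposure: 8 hours.
By Gamma–Poisson conjugacy, the posterior is Gamma(α + Σx, β + Σt) = Gamma(30 + 100, 12 + 8) = Gamma(130, 20).
Posterior mean = α'/β' = 130/20 = 13/2.

13/2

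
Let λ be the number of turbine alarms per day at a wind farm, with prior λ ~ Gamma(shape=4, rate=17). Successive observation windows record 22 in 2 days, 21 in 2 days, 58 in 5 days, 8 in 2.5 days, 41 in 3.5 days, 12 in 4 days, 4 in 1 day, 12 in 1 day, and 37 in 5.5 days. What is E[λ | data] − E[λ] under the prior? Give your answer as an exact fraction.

Total count: 22 + 21 + 58 + 8 + 41 + 12 + 4 + 12 + 37 = 215.
Total exposure: 2 + 2 + 5 + 2.5 + 3.5 + 4 + 1 + 1 + 5.5 = 26.5 days.
Posterior: α' = 4 + 215 = 219, β' = 17 + 26.5 = 87/2.
Posterior mean = 219/(87/2) = 146/29; prior mean = 4/17 = 4/17. Difference = 146/29 − 4/17 = 2366/493.

2366/493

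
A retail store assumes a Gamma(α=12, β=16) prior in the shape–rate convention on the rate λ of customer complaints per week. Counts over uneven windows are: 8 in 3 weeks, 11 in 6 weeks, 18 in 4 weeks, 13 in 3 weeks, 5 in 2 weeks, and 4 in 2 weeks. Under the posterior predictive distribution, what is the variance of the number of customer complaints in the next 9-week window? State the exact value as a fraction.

Total count: 8 + 11 + 18 + 13 + 5 + 4 = 59.
Total exposure: 3 + 6 + 4 + 3 + 2 + 2 = 20 weeks.
Posterior: α' = 12 + 59 = 71, β' = 16 + 20 = 36.
The posterior predictive for a window of length T is Negative Binomial with variance T·α'·(β'+T)/β'² = 9·71·45/1296 = 355/16.

355/16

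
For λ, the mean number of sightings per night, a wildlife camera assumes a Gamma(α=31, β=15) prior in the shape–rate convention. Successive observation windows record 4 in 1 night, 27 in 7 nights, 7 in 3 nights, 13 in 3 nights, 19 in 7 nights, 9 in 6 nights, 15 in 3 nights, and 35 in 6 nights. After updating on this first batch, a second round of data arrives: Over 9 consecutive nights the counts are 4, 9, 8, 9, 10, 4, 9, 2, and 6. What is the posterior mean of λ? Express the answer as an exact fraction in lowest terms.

221/60

Total count: 4 + 27 + 7 + 13 + 19 + 9 + 15 + 35 = 129.
Total exposure: 1 + 7 + 3 + 3 + 7 + 6 + 3 + 6 = 36 nights.
After the first batch: Gamma(31 + 129, 15 + 36) = Gamma(160, 51).
Total count: 4 + 9 + 8 + 9 + 10 + 4 + 9 + 2 + 6 = 61.
Total exposure: 9 nights.
After the second batch: Gamma(160 + 61, 51 + 9) = Gamma(221, 60).
Posterior mean = α'/β' = 221/60.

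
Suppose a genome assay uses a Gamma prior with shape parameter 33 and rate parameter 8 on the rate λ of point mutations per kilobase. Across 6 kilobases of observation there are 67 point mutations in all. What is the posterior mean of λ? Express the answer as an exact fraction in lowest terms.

50/7

Total count 67 over total exposure 6 kilobases.
Conjugate update: add total count to the shape and total exposure to the rate, giving Gamma(100, 14).
Posterior mean = α'/β' = 100/14 = 50/7.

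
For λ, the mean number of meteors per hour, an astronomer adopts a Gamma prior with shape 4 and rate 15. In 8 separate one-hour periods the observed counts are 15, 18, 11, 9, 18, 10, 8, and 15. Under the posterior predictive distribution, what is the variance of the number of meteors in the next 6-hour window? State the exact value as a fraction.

Total count: 15 + 18 + 11 + 9 + 18 + 10 + 8 + 15 = 104.
Total exposure: 8 hours.
The Gamma prior is conjugate for the Poisson rate, so λ | data ~ Gamma(4+104, 15+8) = Gamma(108, 23).
The posterior predictive for a window of length T is Negative Binomial with variance T·α'·(β'+T)/β'² = 6·108·29/529 = 18792/529.

18792/529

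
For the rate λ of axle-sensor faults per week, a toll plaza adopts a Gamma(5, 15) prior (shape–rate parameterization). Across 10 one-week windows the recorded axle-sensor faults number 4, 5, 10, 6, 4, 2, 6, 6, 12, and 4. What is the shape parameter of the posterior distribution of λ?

64

Total count: 4 + 5 + 10 + 6 + 4 + 2 + 6 + 6 + 12 + 4 = 59.
Total exposure: 10 weeks.
Conjugate update: add total count to the shape and total exposure to the rate, giving Gamma(64, 25).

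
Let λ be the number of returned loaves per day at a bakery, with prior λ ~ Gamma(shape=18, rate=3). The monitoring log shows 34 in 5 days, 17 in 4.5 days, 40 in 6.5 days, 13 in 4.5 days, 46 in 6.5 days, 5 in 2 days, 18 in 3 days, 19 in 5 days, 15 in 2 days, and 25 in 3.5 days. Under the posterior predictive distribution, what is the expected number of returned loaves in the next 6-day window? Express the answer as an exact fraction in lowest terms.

3000/91

Total count: 34 + 17 + 40 + 13 + 46 + 5 + 18 + 19 + 15 + 25 = 232.
Total exposure: 5 + 4.5 + 6.5 + 4.5 + 6.5 + 2 + 3 + 5 + 2 + 3.5 = 42.5 days.
The Gamma prior is conjugate for the Poisson rate, so λ | data ~ Gamma(18+232, 3+42.5) = Gamma(250, 91/2).
Predictive mean over a 6-day window = T·E[λ|data] = 6·250/(91/2) = 3000/91.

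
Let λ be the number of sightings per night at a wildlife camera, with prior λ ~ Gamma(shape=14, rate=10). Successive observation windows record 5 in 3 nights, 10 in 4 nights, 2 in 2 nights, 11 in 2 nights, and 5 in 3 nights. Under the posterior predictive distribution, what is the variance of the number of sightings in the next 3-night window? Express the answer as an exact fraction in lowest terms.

Total count: 5 + 10 + 2 + 11 + 5 = 33.
Total exposure: 3 + 4 + 2 + 2 + 3 = 14 nights.
Gamma(α, β) with Poisson data over total exposure Σt gives posterior Gamma(α+Σx, β+Σt) = Gamma(47, 24).
The posterior predictive for a window of length T is Negative Binomial with variance T·α'·(β'+T)/β'² = 3·47·27/576 = 423/64.

423/64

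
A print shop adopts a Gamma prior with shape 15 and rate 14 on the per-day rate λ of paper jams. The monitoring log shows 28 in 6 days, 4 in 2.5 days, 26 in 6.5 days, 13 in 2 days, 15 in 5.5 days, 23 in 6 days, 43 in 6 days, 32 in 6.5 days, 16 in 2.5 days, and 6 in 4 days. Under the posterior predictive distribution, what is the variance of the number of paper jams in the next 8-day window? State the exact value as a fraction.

491504/15129

Total count: 28 + 4 + 26 + 13 + 15 + 23 + 43 + 32 + 16 + 6 = 206.
Total exposure: 6 + 2.5 + 6.5 + 2 + 5.5 + 6 + 6 + 6.5 + 2.5 + 4 = 47.5 days.
By Gamma–Poisson conjugacy, the posterior is Gamma(α + Σx, β + Σt) = Gamma(15 + 206, 14 + 47.5) = Gamma(221, 123/2).
The posterior predictive for a window of length T is Negative Binomial with variance T·α'·(β'+T)/β'² = 8·221·(139/2)/(15129/4) = 491504/15129.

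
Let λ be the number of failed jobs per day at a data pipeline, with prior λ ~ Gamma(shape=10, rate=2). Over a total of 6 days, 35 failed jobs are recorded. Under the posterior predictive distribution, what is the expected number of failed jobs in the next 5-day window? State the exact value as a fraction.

Total count 35 over total exposure 6 days.
The Gamma prior is conjugate for the Poisson rate, so λ | data ~ Gamma(10+35, 2+6) = Gamma(45, 8).
Predictive mean over a 5-day window = T·E[λ|data] = 5·45/8 = 225/8.

225/8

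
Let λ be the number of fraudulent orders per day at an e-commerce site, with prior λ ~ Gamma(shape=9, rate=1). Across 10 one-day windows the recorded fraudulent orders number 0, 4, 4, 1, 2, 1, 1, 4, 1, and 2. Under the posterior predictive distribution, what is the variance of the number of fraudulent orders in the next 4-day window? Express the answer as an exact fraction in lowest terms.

Total count: 0 + 4 + 4 + 1 + 2 + 1 + 1 + 4 + 1 + 2 = 20.
Total exposure: 10 days.
By Gamma–Poisson conjugacy, the posterior is Gamma(α + Σx, β + Σt) = Gamma(9 + 20, 1 + 10) = Gamma(29, 11).
The posterior predictive for a window of length T is Negative Binomial with variance T·α'·(β'+T)/β'² = 4·29·15/121 = 1740/121.

1740/121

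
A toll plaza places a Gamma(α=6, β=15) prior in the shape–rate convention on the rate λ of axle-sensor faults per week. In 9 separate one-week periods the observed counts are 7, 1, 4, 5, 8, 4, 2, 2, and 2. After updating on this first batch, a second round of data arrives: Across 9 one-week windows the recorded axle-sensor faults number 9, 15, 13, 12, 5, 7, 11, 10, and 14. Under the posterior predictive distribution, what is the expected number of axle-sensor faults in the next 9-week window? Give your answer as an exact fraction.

Total count: 7 + 1 + 4 + 5 + 8 + 4 + 2 + 2 + 2 = 35.
Total exposure: 9 weeks.
After the first batch: Gamma(6 + 35, 15 + 9) = Gamma(41, 24).
Total count: 9 + 15 + 13 + 12 + 5 + 7 + 11 + 10 + 14 = 96.
Total exposure: 9 weeks.
After the second batch: Gamma(41 + 96, 24 + 9) = Gamma(137, 33).
Predictive mean over a 9-week window = T·E[λ|data] = 9·137/33 = 411/11.

411/11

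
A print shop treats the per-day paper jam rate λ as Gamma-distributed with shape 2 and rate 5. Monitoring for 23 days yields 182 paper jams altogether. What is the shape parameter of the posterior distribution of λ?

Total count 182 over total exposure 23 days.
Gamma(α, β) with Poisson data over total exposure Σt gives posterior Gamma(α+Σx, β+Σt) = Gamma(184, 28).

184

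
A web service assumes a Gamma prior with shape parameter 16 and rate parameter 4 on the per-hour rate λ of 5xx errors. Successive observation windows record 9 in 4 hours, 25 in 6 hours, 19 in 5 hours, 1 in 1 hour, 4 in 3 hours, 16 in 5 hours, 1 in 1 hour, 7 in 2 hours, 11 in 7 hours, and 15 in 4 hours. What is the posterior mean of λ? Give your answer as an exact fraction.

62/21

Total count: 9 + 25 + 19 + 1 + 4 + 16 + 1 + 7 + 11 + 15 = 108.
Total exposure: 4 + 6 + 5 + 1 + 3 + 5 + 1 + 2 + 7 + 4 = 38 hours.
By Gamma–Poisson conjugacy, the posterior is Gamma(α + Σx, β + Σt) = Gamma(16 + 108, 4 + 38) = Gamma(124, 42).
Posterior mean = α'/β' = 124/42 = 62/21.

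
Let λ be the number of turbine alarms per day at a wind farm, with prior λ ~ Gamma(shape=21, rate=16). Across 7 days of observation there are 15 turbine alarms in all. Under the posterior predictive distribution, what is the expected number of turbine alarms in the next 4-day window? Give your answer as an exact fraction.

144/23

Total count 15 over total exposure 7 days.
Conjugate update: add total count to the shape and total exposure to the rate, giving Gamma(36, 23).
Predictive mean over a 4-day window = T·E[λ|data] = 4·36/23 = 144/23.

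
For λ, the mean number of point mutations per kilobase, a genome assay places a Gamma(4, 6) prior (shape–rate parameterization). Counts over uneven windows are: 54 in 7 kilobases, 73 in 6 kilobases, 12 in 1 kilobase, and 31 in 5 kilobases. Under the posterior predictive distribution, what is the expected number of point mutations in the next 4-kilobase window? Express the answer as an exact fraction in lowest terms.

Total count: 54 + 73 + 12 + 31 = 170.
Total exposure: 7 + 6 + 1 + 5 = 19 kilobases.
Posterior: α' = 4 + 170 = 174, β' = 6 + 19 = 25.
Predictive mean over a 4-kilobase window = T·E[λ|data] = 4·174/25 = 696/25.

696/25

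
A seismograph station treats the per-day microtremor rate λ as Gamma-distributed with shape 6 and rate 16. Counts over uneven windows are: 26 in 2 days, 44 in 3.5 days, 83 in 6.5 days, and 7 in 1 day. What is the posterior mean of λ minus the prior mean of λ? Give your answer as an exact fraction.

1241/232

Total count: 26 + 44 + 83 + 7 = 160.
Total exposure: 2 + 3.5 + 6.5 + 1 = 13 days.
Posterior: α' = 6 + 160 = 166, β' = 16 + 13 = 29.
Posterior mean = 166/29 = 166/29; prior mean = 6/16 = 3/8. Difference = 166/29 − 3/8 = 1241/232.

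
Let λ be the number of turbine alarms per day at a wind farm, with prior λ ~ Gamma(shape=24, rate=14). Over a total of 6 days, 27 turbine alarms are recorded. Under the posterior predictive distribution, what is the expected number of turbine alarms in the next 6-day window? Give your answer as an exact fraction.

153/10

Total count 27 over total exposure 6 days.
Posterior: α' = 24 + 27 = 51, β' = 14 + 6 = 20.
Predictive mean over a 6-day window = T·E[λ|data] = 6·51/20 = 153/10.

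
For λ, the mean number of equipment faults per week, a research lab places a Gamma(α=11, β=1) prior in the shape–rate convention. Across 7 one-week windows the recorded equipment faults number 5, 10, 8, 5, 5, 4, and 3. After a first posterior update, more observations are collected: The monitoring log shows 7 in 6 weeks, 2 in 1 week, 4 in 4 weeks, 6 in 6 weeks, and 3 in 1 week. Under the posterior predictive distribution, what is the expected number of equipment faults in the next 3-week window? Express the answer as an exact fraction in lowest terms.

219/26

Total count: 5 + 10 + 8 + 5 + 5 + 4 + 3 = 40.
Total exposure: 7 weeks.
After the first batch: Gamma(11 + 40, 1 + 7) = Gamma(51, 8).
Total count: 7 + 2 + 4 + 6 + 3 = 22.
Total exposure: 6 + 1 + 4 + 6 + 1 = 18 weeks.
After the second batch: Gamma(51 + 22, 8 + 18) = Gamma(73, 26).
Predictive mean over a 3-week window = T·E[λ|data] = 3·73/26 = 219/26.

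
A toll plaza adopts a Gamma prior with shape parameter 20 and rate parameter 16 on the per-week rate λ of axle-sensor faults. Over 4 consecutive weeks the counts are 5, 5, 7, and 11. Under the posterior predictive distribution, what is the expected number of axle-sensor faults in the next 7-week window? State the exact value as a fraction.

84/5

Total count: 5 + 5 + 7 + 11 = 28.
Total exposure: 4 weeks.
Conjugate update: add total count to the shape and total exposure to the rate, giving Gamma(48, 20).
Predictive mean over a 7-week window = T·E[λ|data] = 7·48/20 = 84/5.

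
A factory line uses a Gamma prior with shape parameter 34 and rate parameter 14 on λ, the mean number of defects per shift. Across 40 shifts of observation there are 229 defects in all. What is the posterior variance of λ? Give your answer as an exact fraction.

263/2916

Total count 229 over total exposure 40 shifts.
Conjugate update: add total count to the shape and total exposure to the rate, giving Gamma(263, 54).
Posterior variance = α'/β'² = 263/2916.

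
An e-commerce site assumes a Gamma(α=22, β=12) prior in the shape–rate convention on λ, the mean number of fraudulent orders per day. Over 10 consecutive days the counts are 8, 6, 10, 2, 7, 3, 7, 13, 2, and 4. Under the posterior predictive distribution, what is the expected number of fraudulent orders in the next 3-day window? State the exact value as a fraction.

126/11

Total count: 8 + 6 + 10 + 2 + 7 + 3 + 7 + 13 + 2 + 4 = 62.
Total exposure: 10 days.
The Gamma prior is conjugate for the Poisson rate, so λ | data ~ Gamma(22+62, 12+10) = Gamma(84, 22).
Predictive mean over a 3-day window = T·E[λ|data] = 3·84/22 = 126/11.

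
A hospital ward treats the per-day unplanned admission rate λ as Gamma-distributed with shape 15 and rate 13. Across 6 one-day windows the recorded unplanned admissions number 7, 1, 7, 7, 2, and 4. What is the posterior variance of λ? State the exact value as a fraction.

43/361

Total count: 7 + 1 + 7 + 7 + 2 + 4 = 28.
Total exposure: 6 days.
By Gamma–Poisson conjugacy, the posterior is Gamma(α + Σx, β + Σt) = Gamma(15 + 28, 13 + 6) = Gamma(43, 19).
Posterior variance = α'/β'² = 43/361.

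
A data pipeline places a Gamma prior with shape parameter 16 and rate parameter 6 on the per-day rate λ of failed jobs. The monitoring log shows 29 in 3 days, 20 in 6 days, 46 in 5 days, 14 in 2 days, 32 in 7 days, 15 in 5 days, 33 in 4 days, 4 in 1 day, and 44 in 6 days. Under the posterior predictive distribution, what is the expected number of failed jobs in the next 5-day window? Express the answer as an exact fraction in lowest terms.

253/9

Total count: 29 + 20 + 46 + 14 + 32 + 15 + 33 + 4 + 44 = 237.
Total exposure: 3 + 6 + 5 + 2 + 7 + 5 + 4 + 1 + 6 = 39 days.
By Gamma–Poisson conjugacy, the posterior is Gamma(α + Σx, β + Σt) = Gamma(16 + 237, 6 + 39) = Gamma(253, 45).
Predictive mean over a 5-day window = T·E[λ|data] = 5·253/45 = 253/9.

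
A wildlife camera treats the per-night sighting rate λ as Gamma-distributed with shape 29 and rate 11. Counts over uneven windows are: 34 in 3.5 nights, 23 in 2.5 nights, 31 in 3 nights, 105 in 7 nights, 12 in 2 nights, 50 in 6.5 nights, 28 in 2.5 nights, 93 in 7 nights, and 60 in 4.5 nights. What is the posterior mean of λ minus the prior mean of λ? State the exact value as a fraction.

Total count: 34 + 23 + 31 + 105 + 12 + 50 + 28 + 93 + 60 = 436.
Total exposure: 3.5 + 2.5 + 3 + 7 + 2 + 6.5 + 2.5 + 7 + 4.5 = 38.5 nights.
By Gamma–Poisson conjugacy, the posterior is Gamma(α + Σx, β + Σt) = Gamma(29 + 436, 11 + 38.5) = Gamma(465, 99/2).
Posterior mean = 465/(99/2) = 310/33; prior mean = 29/11 = 29/11. Difference = 310/33 − 29/11 = 223/33.

223/33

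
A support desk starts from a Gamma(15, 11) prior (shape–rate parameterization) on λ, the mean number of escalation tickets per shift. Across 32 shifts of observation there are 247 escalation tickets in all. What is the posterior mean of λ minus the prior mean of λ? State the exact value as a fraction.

2237/473

Total count 247 over total exposure 32 shifts.
By Gamma–Poisson conjugacy, the posterior is Gamma(α + Σx, β + Σt) = Gamma(15 + 247, 11 + 32) = Gamma(262, 43).
Posterior mean = 262/43 = 262/43; prior mean = 15/11 = 15/11. Difference = 262/43 − 15/11 = 2237/473.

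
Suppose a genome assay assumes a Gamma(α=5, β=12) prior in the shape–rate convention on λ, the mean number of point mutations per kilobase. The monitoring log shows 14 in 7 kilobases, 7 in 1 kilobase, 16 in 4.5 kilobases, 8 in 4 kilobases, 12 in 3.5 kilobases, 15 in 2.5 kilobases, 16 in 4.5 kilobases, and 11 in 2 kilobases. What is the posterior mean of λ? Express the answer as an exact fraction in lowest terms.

104/41

Total count: 14 + 7 + 16 + 8 + 12 + 15 + 16 + 11 = 99.
Total exposure: 7 + 1 + 4.5 + 4 + 3.5 + 2.5 + 4.5 + 2 = 29 kilobases.
By Gamma–Poisson conjugacy, the posterior is Gamma(α + Σx, β + Σt) = Gamma(5 + 99, 12 + 29) = Gamma(104, 41).
Posterior mean = α'/β' = 104/41.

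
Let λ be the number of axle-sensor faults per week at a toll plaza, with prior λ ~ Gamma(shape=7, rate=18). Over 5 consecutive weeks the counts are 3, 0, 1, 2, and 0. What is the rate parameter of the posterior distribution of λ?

Total count: 3 + 0 + 1 + 2 + 0 = 6.
Total exposure: 5 weeks.
Conjugate update: add total count to the shape and total exposure to the rate, giving Gamma(13, 23).

23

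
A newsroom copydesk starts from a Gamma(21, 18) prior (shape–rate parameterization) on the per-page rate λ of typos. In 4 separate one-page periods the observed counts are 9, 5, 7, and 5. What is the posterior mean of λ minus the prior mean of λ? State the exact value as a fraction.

Total count: 9 + 5 + 7 + 5 = 26.
Total exposure: 4 pages.
The Gamma prior is conjugate for the Poisson rate, so λ | data ~ Gamma(21+26, 18+4) = Gamma(47, 22).
Posterior mean = 47/22 = 47/22; prior mean = 21/18 = 7/6. Difference = 47/22 − 7/6 = 32/33.

32/33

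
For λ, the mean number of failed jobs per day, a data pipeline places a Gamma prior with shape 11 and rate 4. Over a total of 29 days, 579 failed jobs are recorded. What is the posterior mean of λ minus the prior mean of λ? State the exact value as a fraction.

Total count 579 over total exposure 29 days.
By Gamma–Poisson conjugacy, the posterior is Gamma(α + Σx, β + Σt) = Gamma(11 + 579, 4 + 29) = Gamma(590, 33).
Posterior mean = 590/33 = 590/33; prior mean = 11/4 = 11/4. Difference = 590/33 − 11/4 = 1997/132.

1997/132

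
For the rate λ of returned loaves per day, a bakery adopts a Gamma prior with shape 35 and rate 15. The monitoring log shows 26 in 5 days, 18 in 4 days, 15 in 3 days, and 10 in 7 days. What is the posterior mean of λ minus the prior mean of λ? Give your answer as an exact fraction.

37/51

Total count: 26 + 18 + 15 + 10 = 69.
Total exposure: 5 + 4 + 3 + 7 = 19 days.
The Gamma prior is conjugate for the Poisson rate, so λ | data ~ Gamma(35+69, 15+19) = Gamma(104, 34).
Posterior mean = 104/34 = 52/17; prior mean = 35/15 = 7/3. Difference = 52/17 − 7/3 = 37/51.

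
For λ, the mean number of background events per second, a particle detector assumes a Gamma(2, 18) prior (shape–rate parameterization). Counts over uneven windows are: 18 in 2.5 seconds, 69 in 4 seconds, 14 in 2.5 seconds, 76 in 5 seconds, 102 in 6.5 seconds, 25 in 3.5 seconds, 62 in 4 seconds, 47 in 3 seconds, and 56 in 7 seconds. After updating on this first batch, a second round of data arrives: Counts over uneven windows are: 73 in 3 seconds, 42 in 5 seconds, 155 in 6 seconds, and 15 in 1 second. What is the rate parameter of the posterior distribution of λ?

71

Total count: 18 + 69 + 14 + 76 + 102 + 25 + 62 + 47 + 56 = 469.
Total exposure: 2.5 + 4 + 2.5 + 5 + 6.5 + 3.5 + 4 + 3 + 7 = 38 seconds.
After the first batch: Gamma(2 + 469, 18 + 38) = Gamma(471, 56).
Total count: 73 + 42 + 155 + 15 = 285.
Total exposure: 3 + 5 + 6 + 1 = 15 seconds.
After the second batch: Gamma(471 + 285, 56 + 15) = Gamma(756, 71).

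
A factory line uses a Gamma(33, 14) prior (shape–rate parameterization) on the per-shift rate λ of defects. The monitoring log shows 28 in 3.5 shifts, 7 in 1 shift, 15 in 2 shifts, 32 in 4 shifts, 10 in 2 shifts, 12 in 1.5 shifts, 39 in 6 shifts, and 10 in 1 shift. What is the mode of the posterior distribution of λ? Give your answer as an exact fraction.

Total count: 28 + 7 + 15 + 32 + 10 + 12 + 39 + 10 = 153.
Total exposure: 3.5 + 1 + 2 + 4 + 2 + 1.5 + 6 + 1 = 21 shifts.
By Gamma–Poisson conjugacy, the posterior is Gamma(α + Σx, β + Σt) = Gamma(33 + 153, 14 + 21) = Gamma(186, 35).
Posterior mode = (α'−1)/β' = 185/35 = 37/7.

37/7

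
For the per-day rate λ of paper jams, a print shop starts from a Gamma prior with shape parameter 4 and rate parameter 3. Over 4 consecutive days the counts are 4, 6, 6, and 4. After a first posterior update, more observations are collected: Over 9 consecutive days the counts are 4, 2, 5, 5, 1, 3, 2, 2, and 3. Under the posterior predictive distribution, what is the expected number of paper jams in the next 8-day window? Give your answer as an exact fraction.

51/2

Total count: 4 + 6 + 6 + 4 = 20.
Total exposure: 4 days.
After the first batch: Gamma(4 + 20, 3 + 4) = Gamma(24, 7).
Total count: 4 + 2 + 5 + 5 + 1 + 3 + 2 + 2 + 3 = 27.
Total exposure: 9 days.
After the second batch: Gamma(24 + 27, 7 + 9) = Gamma(51, 16).
Predictive mean over an 8-day window = T·E[λ|data] = 8·51/16 = 51/2.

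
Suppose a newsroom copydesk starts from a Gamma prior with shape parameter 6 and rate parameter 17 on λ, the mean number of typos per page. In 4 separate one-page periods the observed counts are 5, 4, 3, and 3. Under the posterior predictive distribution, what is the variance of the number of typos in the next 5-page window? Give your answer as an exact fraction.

130/21

Total count: 5 + 4 + 3 + 3 = 15.
Total exposure: 4 pages.
Posterior: α' = 6 + 15 = 21, β' = 17 + 4 = 21.
The posterior predictive for a window of length T is Negative Binomial with variance T·α'·(β'+T)/β'² = 5·21·26/441 = 130/21.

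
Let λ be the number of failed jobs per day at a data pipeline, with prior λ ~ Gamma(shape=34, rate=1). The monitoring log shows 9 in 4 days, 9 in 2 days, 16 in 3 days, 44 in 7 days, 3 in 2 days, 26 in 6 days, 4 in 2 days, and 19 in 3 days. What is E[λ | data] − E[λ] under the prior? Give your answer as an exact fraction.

-428/15

Total count: 9 + 9 + 16 + 44 + 3 + 26 + 4 + 19 = 130.
Total exposure: 4 + 2 + 3 + 7 + 2 + 6 + 2 + 3 = 29 days.
The Gamma prior is conjugate for the Poisson rate, so λ | data ~ Gamma(34+130, 1+29) = Gamma(164, 30).
Posterior mean = 164/30 = 82/15; prior mean = 34/1 = 34. Difference = 82/15 − 34 = -428/15.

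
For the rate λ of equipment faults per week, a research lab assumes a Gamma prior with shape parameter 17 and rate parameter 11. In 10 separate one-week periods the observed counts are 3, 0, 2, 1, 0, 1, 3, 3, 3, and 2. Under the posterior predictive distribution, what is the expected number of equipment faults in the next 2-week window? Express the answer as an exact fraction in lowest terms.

10/3

Total count: 3 + 0 + 2 + 1 + 0 + 1 + 3 + 3 + 3 + 2 = 18.
Total exposure: 10 weeks.
The Gamma prior is conjugate for the Poisson rate, so λ | data ~ Gamma(17+18, 11+10) = Gamma(35, 21).
Predictive mean over a 2-week window = T·E[λ|data] = 2·35/21 = 10/3.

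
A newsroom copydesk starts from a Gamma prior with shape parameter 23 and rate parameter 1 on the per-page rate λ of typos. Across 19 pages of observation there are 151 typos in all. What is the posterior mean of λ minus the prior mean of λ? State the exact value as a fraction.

Total count 151 over total exposure 19 pages.
Gamma(α, β) with Poisson data over total exposure Σt gives posterior Gamma(α+Σx, β+Σt) = Gamma(174, 20).
Posterior mean = 174/20 = 87/10; prior mean = 23/1 = 23. Difference = 87/10 − 23 = -143/10.

-143/10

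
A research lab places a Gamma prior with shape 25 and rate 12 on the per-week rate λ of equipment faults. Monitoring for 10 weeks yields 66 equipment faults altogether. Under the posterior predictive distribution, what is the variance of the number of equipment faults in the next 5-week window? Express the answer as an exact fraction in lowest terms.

Total count 66 over total exposure 10 weeks.
By Gamma–Poisson conjugacy, the posterior is Gamma(α + Σx, β + Σt) = Gamma(25 + 66, 12 + 10) = Gamma(91, 22).
The posterior predictive for a window of length T is Negative Binomial with variance T·α'·(β'+T)/β'² = 5·91·27/484 = 12285/484.

12285/484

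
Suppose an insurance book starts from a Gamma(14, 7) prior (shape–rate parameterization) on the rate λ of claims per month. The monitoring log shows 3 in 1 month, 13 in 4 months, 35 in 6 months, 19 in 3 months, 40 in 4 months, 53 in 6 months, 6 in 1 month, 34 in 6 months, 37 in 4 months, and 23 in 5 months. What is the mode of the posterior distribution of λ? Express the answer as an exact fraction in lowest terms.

276/47

Total count: 3 + 13 + 35 + 19 + 40 + 53 + 6 + 34 + 37 + 23 = 263.
Total exposure: 1 + 4 + 6 + 3 + 4 + 6 + 1 + 6 + 4 + 5 = 40 months.
Gamma(α, β) with Poisson data over total exposure Σt gives posterior Gamma(α+Σx, β+Σt) = Gamma(277, 47).
Posterior mode = (α'−1)/β' = 276/47.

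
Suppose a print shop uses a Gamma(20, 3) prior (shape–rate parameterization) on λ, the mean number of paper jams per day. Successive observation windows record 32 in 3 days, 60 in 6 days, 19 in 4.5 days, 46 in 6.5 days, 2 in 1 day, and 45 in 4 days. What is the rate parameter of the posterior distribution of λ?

28

Total count: 32 + 60 + 19 + 46 + 2 + 45 = 204.
Total exposure: 3 + 6 + 4.5 + 6.5 + 1 + 4 = 25 days.
Conjugate update: add total count to the shape and total exposure to the rate, giving Gamma(224, 28).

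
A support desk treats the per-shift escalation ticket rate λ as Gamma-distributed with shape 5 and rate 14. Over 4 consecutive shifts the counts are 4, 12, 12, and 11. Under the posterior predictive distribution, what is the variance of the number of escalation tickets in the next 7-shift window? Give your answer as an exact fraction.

Total count: 4 + 12 + 12 + 11 = 39.
Total exposure: 4 shifts.
Conjugate update: add total count to the shape and total exposure to the rate, giving Gamma(44, 18).
The posterior predictive for a window of length T is Negative Binomial with variance T·α'·(β'+T)/β'² = 7·44·25/324 = 1925/81.

1925/81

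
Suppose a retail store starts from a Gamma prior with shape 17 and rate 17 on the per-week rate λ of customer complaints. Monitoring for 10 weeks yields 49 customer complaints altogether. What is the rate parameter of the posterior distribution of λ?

27

Total count 49 over total exposure 10 weeks.
By Gamma–Poisson conjugacy, the posterior is Gamma(α + Σx, β + Σt) = Gamma(17 + 49, 17 + 10) = Gamma(66, 27).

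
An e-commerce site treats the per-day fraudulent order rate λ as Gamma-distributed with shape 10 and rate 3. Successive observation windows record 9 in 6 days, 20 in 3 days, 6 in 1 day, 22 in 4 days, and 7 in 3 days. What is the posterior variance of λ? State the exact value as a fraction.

37/200

Total count: 9 + 20 + 6 + 22 + 7 = 64.
Total exposure: 6 + 3 + 1 + 4 + 3 = 17 days.
Gamma(α, β) with Poisson data over total exposure Σt gives posterior Gamma(α+Σx, β+Σt) = Gamma(74, 20).
Posterior variance = α'/β'² = 74/400 = 37/200.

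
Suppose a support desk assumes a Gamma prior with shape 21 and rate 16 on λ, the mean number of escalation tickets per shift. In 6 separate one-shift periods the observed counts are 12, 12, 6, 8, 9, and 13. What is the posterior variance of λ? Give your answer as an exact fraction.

Total count: 12 + 12 + 6 + 8 + 9 + 13 = 60.
Total exposure: 6 shifts.
The Gamma prior is conjugate for the Poisson rate, so λ | data ~ Gamma(21+60, 16+6) = Gamma(81, 22).
Posterior variance = α'/β'² = 81/484.

81/484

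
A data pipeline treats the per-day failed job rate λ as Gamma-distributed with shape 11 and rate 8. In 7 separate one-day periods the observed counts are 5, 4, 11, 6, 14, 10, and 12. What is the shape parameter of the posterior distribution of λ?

73

Total count: 5 + 4 + 11 + 6 + 14 + 10 + 12 = 62.
Total exposure: 7 days.
Conjugate update: add total count to the shape and total exposure to the rate, giving Gamma(73, 15).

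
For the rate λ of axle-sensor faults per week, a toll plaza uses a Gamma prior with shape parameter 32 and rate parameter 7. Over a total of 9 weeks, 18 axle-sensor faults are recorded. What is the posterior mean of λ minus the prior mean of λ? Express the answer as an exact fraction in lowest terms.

Total count 18 over total exposure 9 weeks.
Conjugate update: add total count to the shape and total exposure to the rate, giving Gamma(50, 16).
Posterior mean = 50/16 = 25/8; prior mean = 32/7 = 32/7. Difference = 25/8 − 32/7 = -81/56.

-81/56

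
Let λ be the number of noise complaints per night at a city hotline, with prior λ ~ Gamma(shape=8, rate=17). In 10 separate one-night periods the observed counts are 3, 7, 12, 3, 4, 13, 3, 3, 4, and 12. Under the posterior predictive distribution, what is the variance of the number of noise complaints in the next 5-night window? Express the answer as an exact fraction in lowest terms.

1280/81

Total count: 3 + 7 + 12 + 3 + 4 + 13 + 3 + 3 + 4 + 12 = 64.
Total exposure: 10 nights.
Gamma(α, β) with Poisson data over total exposure Σt gives posterior Gamma(α+Σx, β+Σt) = Gamma(72, 27).
The posterior predictive for a window of length T is Negative Binomial with variance T·α'·(β'+T)/β'² = 5·72·32/729 = 1280/81.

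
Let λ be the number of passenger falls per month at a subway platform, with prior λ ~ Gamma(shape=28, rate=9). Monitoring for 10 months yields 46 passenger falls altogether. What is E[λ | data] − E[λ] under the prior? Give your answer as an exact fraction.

Total count 46 over total exposure 10 months.
By Gamma–Poisson conjugacy, the posterior is Gamma(α + Σx, β + Σt) = Gamma(28 + 46, 9 + 10) = Gamma(74, 19).
Posterior mean = 74/19 = 74/19; prior mean = 28/9 = 28/9. Difference = 74/19 − 28/9 = 134/171.

134/171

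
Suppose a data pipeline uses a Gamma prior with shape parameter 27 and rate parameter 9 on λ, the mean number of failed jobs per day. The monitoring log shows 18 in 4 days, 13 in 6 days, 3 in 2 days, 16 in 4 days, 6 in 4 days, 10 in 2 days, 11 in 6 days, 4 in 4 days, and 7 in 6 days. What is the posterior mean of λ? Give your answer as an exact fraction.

Total count: 18 + 13 + 3 + 16 + 6 + 10 + 11 + 4 + 7 = 88.
Total exposure: 4 + 6 + 2 + 4 + 4 + 2 + 6 + 4 + 6 = 38 days.
Posterior: α' = 27 + 88 = 115, β' = 9 + 38 = 47.
Posterior mean = α'/β' = 115/47.

115/47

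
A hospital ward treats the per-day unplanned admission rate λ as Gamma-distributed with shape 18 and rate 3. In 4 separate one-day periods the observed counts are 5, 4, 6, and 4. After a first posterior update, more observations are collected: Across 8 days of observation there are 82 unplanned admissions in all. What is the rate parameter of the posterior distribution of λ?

15

Total count: 5 + 4 + 6 + 4 = 19.
Total exposure: 4 days.
After the first batch: Gamma(18 + 19, 3 + 4) = Gamma(37, 7).
Total count 82 over total exposure 8 days.
After the second batch: Gamma(37 + 82, 7 + 8) = Gamma(119, 15).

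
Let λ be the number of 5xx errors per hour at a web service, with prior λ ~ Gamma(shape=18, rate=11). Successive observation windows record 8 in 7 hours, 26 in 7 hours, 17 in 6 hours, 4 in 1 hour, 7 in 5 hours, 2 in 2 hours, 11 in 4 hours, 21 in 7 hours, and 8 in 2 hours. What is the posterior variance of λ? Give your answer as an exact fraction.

61/1352

Total count: 8 + 26 + 17 + 4 + 7 + 2 + 11 + 21 + 8 = 104.
Total exposure: 7 + 7 + 6 + 1 + 5 + 2 + 4 + 7 + 2 = 41 hours.
The Gamma prior is conjugate for the Poisson rate, so λ | data ~ Gamma(18+104, 11+41) = Gamma(122, 52).
Posterior variance = α'/β'² = 122/2704 = 61/1352.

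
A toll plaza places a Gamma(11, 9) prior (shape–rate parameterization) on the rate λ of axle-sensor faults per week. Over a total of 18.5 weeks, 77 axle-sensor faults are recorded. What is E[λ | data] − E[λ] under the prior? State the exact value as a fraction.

89/45

Total count 77 over total exposure 18.5 weeks.
Conjugate update: add total count to the shape and total exposure to the rate, giving Gamma(88, 55/2).
Posterior mean = 88/(55/2) = 16/5; prior mean = 11/9 = 11/9. Difference = 16/5 − 11/9 = 89/45.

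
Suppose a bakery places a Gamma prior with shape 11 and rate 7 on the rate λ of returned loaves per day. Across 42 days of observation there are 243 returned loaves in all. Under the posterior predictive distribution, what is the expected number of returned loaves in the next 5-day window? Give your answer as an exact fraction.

Total count 243 over total exposure 42 days.
By Gamma–Poisson conjugacy, the posterior is Gamma(α + Σx, β + Σt) = Gamma(11 + 243, 7 + 42) = Gamma(254, 49).
Predictive mean over a 5-day window = T·E[λ|data] = 5·254/49 = 1270/49.

1270/49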